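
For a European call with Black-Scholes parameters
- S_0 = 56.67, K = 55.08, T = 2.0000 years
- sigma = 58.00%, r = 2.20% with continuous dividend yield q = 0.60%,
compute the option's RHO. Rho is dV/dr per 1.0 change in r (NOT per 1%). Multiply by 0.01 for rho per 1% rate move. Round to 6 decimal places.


Answer: Rho = 38.823281

Derivation:
d1 = 0.4838296422; d2 = -0.3364142239
phi(d1) = 0.3548769765; exp(-qT) = 0.9880717129; exp(-rT) = 0.9569539575
N(d2) = 0.3682792624
Rho = K*T*exp(-rT)*N(d2) = 55.0800 * 2.0000 * 0.9569539575 * 0.3682792624 = 38.823281


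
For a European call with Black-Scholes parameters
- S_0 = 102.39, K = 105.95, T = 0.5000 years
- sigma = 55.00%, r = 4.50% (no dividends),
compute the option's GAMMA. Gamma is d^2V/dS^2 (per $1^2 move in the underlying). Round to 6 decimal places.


d1 = 0.1644261545; d2 = -0.2244825751
phi(d1) = 0.3935856734; exp(-qT) = 1.0000000000; exp(-rT) = 0.9777512372
Gamma = exp(-qT) * phi(d1) / (S * sigma * sqrt(T)) = 1.0000000000 * 0.3935856734 / (102.3900 * 0.5500 * 0.7071067812) = 0.009884

Answer: Gamma = 0.009884


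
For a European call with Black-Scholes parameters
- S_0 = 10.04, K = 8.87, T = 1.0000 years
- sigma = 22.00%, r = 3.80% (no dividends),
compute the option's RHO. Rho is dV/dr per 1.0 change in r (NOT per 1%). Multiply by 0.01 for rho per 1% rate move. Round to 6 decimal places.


Answer: Rho = 6.270519

Derivation:
d1 = 0.8459196270; d2 = 0.6259196270
phi(d1) = 0.2789483776; exp(-qT) = 1.0000000000; exp(-rT) = 0.9627129409
N(d2) = 0.7343161699
Rho = K*T*exp(-rT)*N(d2) = 8.8700 * 1.0000 * 0.9627129409 * 0.7343161699 = 6.270519


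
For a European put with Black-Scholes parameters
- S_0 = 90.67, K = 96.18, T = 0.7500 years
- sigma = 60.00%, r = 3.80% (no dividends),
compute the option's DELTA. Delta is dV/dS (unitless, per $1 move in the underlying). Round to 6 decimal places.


d1 = 0.2011201699; d2 = -0.3184950724
phi(d1) = 0.3909548517; exp(-qT) = 1.0000000000; exp(-rT) = 0.9719022941
N(-d1) = 0.4203023055
Delta = -exp(-qT) * N(-d1) = -1.0000000000 * 0.4203023055 = -0.420302

Answer: Delta = -0.420302


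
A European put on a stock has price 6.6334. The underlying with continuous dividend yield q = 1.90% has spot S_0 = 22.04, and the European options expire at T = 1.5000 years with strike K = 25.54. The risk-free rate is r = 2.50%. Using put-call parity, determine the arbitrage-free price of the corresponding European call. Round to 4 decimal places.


Put-call parity: C - P = S_0 * exp(-qT) - K * exp(-rT).
S_0 * exp(-qT) = 22.0400 * 0.97190229 = 21.42072656
K * exp(-rT) = 25.5400 * 0.96319442 = 24.59998543
C = P + S*exp(-qT) - K*exp(-rT)
C = 6.6334 + 21.42072656 - 24.59998543 = 3.4541

Answer: Call price = 3.4541


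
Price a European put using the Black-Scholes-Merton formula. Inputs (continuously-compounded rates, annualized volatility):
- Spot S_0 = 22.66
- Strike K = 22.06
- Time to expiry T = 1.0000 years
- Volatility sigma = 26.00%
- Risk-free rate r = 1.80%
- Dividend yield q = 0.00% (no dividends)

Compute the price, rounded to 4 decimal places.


d1 = (ln(S/K) + (r - q + 0.5*sigma^2) * T) / (sigma * sqrt(T)) = 0.30244324
d2 = d1 - sigma * sqrt(T) = 0.04244324
exp(-rT) = 0.98216103; exp(-qT) = 1.00000000
P = K * exp(-rT) * N(-d2) - S_0 * exp(-qT) * N(-d1)
N(-d1) = 0.38115710; N(-d2) = 0.48307268
P = 22.0600 * 0.98216103 * 0.48307268 - 22.6600 * 1.00000000 * 0.38115710 = 1.8295

Answer: Price = 1.8295


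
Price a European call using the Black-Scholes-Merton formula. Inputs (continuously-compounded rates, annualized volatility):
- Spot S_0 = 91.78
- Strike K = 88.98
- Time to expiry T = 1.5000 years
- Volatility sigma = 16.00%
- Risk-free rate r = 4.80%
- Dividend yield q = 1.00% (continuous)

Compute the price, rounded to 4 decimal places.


d1 = (ln(S/K) + (r - q + 0.5*sigma^2) * T) / (sigma * sqrt(T)) = 0.54696485
d2 = d1 - sigma * sqrt(T) = 0.35100567
exp(-rT) = 0.93053090; exp(-qT) = 0.98511194
C = S_0 * exp(-qT) * N(d1) - K * exp(-rT) * N(d2)
N(d1) = 0.70779856; N(d2) = 0.63720795
C = 91.7800 * 0.98511194 * 0.70779856 - 88.9800 * 0.93053090 * 0.63720795 = 11.2346

Answer: Price = 11.2346


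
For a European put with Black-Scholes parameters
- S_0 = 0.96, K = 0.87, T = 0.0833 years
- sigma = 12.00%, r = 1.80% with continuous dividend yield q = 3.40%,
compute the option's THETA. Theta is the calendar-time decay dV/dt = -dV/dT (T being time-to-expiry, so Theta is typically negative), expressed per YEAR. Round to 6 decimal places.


Answer: Theta = -0.001521

Derivation:
d1 = 2.8211233659; d2 = 2.7864892787
phi(d1) = 0.0074592004; exp(-qT) = 0.9971718069; exp(-rT) = 0.9985017235
Theta = -S*exp(-qT)*phi(d1)*sigma/(2*sqrt(T)) + r*K*exp(-rT)*N(-d2) - q*S*exp(-qT)*N(-d1)
N(-d1) = 0.0023927898; N(-d2) = 0.0026641190; sqrt(T) = 0.2886173938
Term 1 = -0.9600 * 0.9971718069 * 0.0074592004 * 0.1200 / (2 * 0.2886173938) = -0.0014844386
Term 2 = 0.0180 * 0.8700 * 0.9985017235 * 0.0026641190 = 0.0000416576
Term 3 = -0.0340 * 0.9600 * 0.9971718069 * 0.0023927898 = -0.0000778798
Theta = -0.0014844386 + (0.0000416576) + (-0.0000778798) = -0.001521


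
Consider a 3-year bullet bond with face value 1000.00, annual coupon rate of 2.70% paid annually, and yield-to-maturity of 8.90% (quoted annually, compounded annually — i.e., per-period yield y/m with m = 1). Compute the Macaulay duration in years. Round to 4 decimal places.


Answer: Macaulay duration = 2.9141 years

Derivation:
Coupon per period c = face * coupon_rate / m = 27.000000
Periods per year m = 1; per-period yield y/m = 0.089000
Number of cashflows N = 3
Cashflows (t years, CF_t, discount factor 1/(1+y/m)^(m*t), PV):
  t = 1.0000: CF_t = 27.000000, DF = 0.918274, PV = 24.793388
  t = 2.0000: CF_t = 27.000000, DF = 0.843226, PV = 22.767115
  t = 3.0000: CF_t = 1027.000000, DF = 0.774313, PV = 795.219103
Price P = sum_t PV_t = 842.779607
Macaulay numerator sum_t t * PV_t:
  t * PV_t at t = 1.0000: 24.793388
  t * PV_t at t = 2.0000: 45.534230
  t * PV_t at t = 3.0000: 2385.657309
Macaulay duration D = (sum_t t * PV_t) / P = 2455.984928 / 842.779607 = 2.914149


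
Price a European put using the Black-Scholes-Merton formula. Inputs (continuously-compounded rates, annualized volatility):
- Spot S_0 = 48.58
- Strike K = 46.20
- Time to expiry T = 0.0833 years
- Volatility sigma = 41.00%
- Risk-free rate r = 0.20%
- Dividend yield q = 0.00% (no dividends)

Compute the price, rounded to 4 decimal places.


d1 = (ln(S/K) + (r - q + 0.5*sigma^2) * T) / (sigma * sqrt(T)) = 0.48507201
d2 = d1 - sigma * sqrt(T) = 0.36673888
exp(-rT) = 0.99983341; exp(-qT) = 1.00000000
P = K * exp(-rT) * N(-d2) - S_0 * exp(-qT) * N(-d1)
N(-d1) = 0.31381263; N(-d2) = 0.35690690
P = 46.2000 * 0.99983341 * 0.35690690 - 48.5800 * 1.00000000 * 0.31381263 = 1.2413

Answer: Price = 1.2413


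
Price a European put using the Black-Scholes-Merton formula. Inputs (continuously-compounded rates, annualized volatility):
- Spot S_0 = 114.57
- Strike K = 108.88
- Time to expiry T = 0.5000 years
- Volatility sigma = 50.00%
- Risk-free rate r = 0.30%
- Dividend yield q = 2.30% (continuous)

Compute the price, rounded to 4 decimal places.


d1 = (ln(S/K) + (r - q + 0.5*sigma^2) * T) / (sigma * sqrt(T)) = 0.29257146
d2 = d1 - sigma * sqrt(T) = -0.06098193
exp(-rT) = 0.99850112; exp(-qT) = 0.98856587
P = K * exp(-rT) * N(-d2) - S_0 * exp(-qT) * N(-d1)
N(-d1) = 0.38492487; N(-d2) = 0.52431320
P = 108.8800 * 0.99850112 * 0.52431320 - 114.5700 * 0.98856587 * 0.38492487 = 13.4051

Answer: Price = 13.4051


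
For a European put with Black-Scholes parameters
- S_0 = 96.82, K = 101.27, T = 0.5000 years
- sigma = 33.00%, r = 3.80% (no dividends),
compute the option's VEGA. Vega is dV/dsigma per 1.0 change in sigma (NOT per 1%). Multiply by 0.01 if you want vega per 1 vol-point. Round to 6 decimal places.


d1 = 0.0055212919; d2 = -0.2278239459
phi(d1) = 0.3989361996; exp(-qT) = 1.0000000000; exp(-rT) = 0.9811793622
Vega = S * exp(-qT) * phi(d1) * sqrt(T) = 96.8200 * 1.0000000000 * 0.3989361996 * 0.7071067812 = 27.312001

Answer: Vega = 27.312001


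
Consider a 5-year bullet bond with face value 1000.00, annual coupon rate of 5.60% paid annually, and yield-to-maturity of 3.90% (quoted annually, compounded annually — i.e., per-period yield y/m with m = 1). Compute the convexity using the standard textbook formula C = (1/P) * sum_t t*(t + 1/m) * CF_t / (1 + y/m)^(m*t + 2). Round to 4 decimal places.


Answer: Convexity = 24.2313

Derivation:
Coupon per period c = face * coupon_rate / m = 56.000000
Periods per year m = 1; per-period yield y/m = 0.039000
Number of cashflows N = 5
Cashflows (t years, CF_t, discount factor 1/(1+y/m)^(m*t), PV):
  t = 1.0000: CF_t = 56.000000, DF = 0.962464, PV = 53.897979
  t = 2.0000: CF_t = 56.000000, DF = 0.926337, PV = 51.874859
  t = 3.0000: CF_t = 56.000000, DF = 0.891566, PV = 49.927680
  t = 4.0000: CF_t = 56.000000, DF = 0.858100, PV = 48.053590
  t = 5.0000: CF_t = 1056.000000, DF = 0.825890, PV = 872.139950
Price P = sum_t PV_t = 1075.894057
Convexity numerator sum_t t*(t + 1/m) * CF_t / (1+y/m)^(m*t + 2):
  t = 1.0000: term = 99.855360
  t = 2.0000: term = 288.321539
  t = 3.0000: term = 554.998150
  t = 4.0000: term = 890.276147
  t = 5.0000: term = 24236.859207
Convexity = (1/P) * sum = 26070.310401 / 1075.894057 = 24.231299


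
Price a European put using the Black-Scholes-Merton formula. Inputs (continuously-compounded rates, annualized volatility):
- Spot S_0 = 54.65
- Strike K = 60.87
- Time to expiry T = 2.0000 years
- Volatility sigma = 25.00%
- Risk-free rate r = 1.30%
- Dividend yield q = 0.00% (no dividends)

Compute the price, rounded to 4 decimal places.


Answer: Price = 10.5346

Derivation:
d1 = (ln(S/K) + (r - q + 0.5*sigma^2) * T) / (sigma * sqrt(T)) = -0.05456383
d2 = d1 - sigma * sqrt(T) = -0.40811722
exp(-rT) = 0.97433509; exp(-qT) = 1.00000000
P = K * exp(-rT) * N(-d2) - S_0 * exp(-qT) * N(-d1)
N(-d1) = 0.52175702; N(-d2) = 0.65840619
P = 60.8700 * 0.97433509 * 0.65840619 - 54.6500 * 1.00000000 * 0.52175702 = 10.5346


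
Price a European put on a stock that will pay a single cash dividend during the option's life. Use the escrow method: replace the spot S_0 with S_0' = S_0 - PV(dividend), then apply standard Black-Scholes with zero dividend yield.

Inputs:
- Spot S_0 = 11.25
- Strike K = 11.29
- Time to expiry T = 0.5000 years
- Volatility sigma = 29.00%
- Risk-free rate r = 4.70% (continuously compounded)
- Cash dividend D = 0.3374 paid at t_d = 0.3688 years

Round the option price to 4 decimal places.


PV(D) = D * exp(-r * t_d) = 0.3374 * 0.98281576 = 0.33160204
S_0' = S_0 - PV(D) = 11.2500 - 0.33160204 = 10.91839796
d1 = (ln(S_0'/K) + (r + sigma^2/2)*T) / (sigma*sqrt(T)) = 0.05391994
d2 = d1 - sigma*sqrt(T) = -0.15114103
exp(-rT) = 0.97677397
N(-d1) = 0.47849948; N(-d2) = 0.56006777
P = K * exp(-rT) * N(-d2) - S_0' * N(-d1) = 11.2900 * 0.97677397 * 0.56006777 - 10.91839796 * 0.47849948 = 0.9519

Answer: Price = 0.9519


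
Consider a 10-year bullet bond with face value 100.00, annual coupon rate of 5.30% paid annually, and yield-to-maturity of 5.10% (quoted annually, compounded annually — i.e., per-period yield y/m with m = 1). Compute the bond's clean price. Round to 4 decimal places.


Answer: Price = 101.5369

Derivation:
Coupon per period c = face * coupon_rate / m = 5.300000
Periods per year m = 1; per-period yield y/m = 0.051000
Number of cashflows N = 10
Cashflows (t years, CF_t, discount factor 1/(1+y/m)^(m*t), PV):
  t = 1.0000: CF_t = 5.300000, DF = 0.951475, PV = 5.042816
  t = 2.0000: CF_t = 5.300000, DF = 0.905304, PV = 4.798113
  t = 3.0000: CF_t = 5.300000, DF = 0.861374, PV = 4.565283
  t = 4.0000: CF_t = 5.300000, DF = 0.819576, PV = 4.343752
  t = 5.0000: CF_t = 5.300000, DF = 0.779806, PV = 4.132970
  t = 6.0000: CF_t = 5.300000, DF = 0.741965, PV = 3.932417
  t = 7.0000: CF_t = 5.300000, DF = 0.705961, PV = 3.741596
  t = 8.0000: CF_t = 5.300000, DF = 0.671705, PV = 3.560034
  t = 9.0000: CF_t = 5.300000, DF = 0.639110, PV = 3.387283
  t = 10.0000: CF_t = 105.300000, DF = 0.608097, PV = 64.032611
Price P = sum_t PV_t = 101.536875


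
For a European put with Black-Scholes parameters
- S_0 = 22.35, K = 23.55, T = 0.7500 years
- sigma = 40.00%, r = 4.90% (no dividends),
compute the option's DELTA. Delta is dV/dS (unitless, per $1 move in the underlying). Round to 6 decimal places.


d1 = 0.1283175424; d2 = -0.2180926191
phi(d1) = 0.3956713925; exp(-qT) = 1.0000000000; exp(-rT) = 0.9639170845
N(-d1) = 0.4489488415
Delta = -exp(-qT) * N(-d1) = -1.0000000000 * 0.4489488415 = -0.448949

Answer: Delta = -0.448949


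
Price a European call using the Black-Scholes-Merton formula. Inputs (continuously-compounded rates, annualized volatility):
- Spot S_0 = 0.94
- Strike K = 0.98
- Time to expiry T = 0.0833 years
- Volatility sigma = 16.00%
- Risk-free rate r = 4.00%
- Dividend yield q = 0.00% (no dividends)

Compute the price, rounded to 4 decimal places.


d1 = (ln(S/K) + (r - q + 0.5*sigma^2) * T) / (sigma * sqrt(T)) = -0.80717711
d2 = d1 - sigma * sqrt(T) = -0.85335589
exp(-rT) = 0.99667354; exp(-qT) = 1.00000000
C = S_0 * exp(-qT) * N(d1) - K * exp(-rT) * N(d2)
N(d1) = 0.20978223; N(d2) = 0.19673099
C = 0.9400 * 1.00000000 * 0.20978223 - 0.9800 * 0.99667354 * 0.19673099 = 0.0050

Answer: Price = 0.0050


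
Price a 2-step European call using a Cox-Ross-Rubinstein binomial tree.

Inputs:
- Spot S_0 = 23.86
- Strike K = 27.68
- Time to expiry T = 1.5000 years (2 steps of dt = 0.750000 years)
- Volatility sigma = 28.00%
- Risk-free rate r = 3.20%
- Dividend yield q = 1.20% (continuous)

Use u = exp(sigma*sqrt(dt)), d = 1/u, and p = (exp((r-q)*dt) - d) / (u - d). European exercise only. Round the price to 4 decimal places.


dt = T/N = 0.750000
u = exp(sigma*sqrt(dt)) = 1.274415; d = 1/u = 0.784674
p = (exp((r-q)*dt) - d) / (u - d) = 0.470533
Discount per step: exp(-r*dt) = 0.976286
Stock lattice S(k, i) with i counting down-moves:
  k=0: S(0,0) = 23.8600
  k=1: S(1,0) = 30.4075; S(1,1) = 18.7223
  k=2: S(2,0) = 38.7518; S(2,1) = 23.8600; S(2,2) = 14.6909
Terminal payoffs V(N, i) = max(S_T - K, 0):
  V(2,0) = 11.071817; V(2,1) = 0.000000; V(2,2) = 0.000000
Backward induction: V(k, i) = exp(-r*dt) * [p * V(k+1, i) + (1-p) * V(k+1, i+1)].
  V(1,0) = exp(-r*dt) * [p*11.071817 + (1-p)*0.000000] = 5.086110
  V(1,1) = exp(-r*dt) * [p*0.000000 + (1-p)*0.000000] = 0.000000
  V(0,0) = exp(-r*dt) * [p*5.086110 + (1-p)*0.000000] = 2.336429

Answer: Price = V(0,0) = 2.3364


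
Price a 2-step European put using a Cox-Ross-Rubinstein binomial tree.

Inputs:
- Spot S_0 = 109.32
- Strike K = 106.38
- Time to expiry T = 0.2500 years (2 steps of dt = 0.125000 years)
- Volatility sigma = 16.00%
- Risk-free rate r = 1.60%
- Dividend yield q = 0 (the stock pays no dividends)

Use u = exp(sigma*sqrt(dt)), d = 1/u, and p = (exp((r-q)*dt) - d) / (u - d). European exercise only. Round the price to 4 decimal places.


dt = T/N = 0.125000
u = exp(sigma*sqrt(dt)) = 1.058199; d = 1/u = 0.945002
p = (exp((r-q)*dt) - d) / (u - d) = 0.503548
Discount per step: exp(-r*dt) = 0.998002
Stock lattice S(k, i) with i counting down-moves:
  k=0: S(0,0) = 109.3200
  k=1: S(1,0) = 115.6823; S(1,1) = 103.3076
  k=2: S(2,0) = 122.4149; S(2,1) = 109.3200; S(2,2) = 97.6258
Terminal payoffs V(N, i) = max(K - S_T, 0):
  V(2,0) = 0.000000; V(2,1) = 0.000000; V(2,2) = 8.754154
Backward induction: V(k, i) = exp(-r*dt) * [p * V(k+1, i) + (1-p) * V(k+1, i+1)].
  V(1,0) = exp(-r*dt) * [p*0.000000 + (1-p)*0.000000] = 0.000000
  V(1,1) = exp(-r*dt) * [p*0.000000 + (1-p)*8.754154] = 4.337338
  V(0,0) = exp(-r*dt) * [p*0.000000 + (1-p)*4.337338] = 2.148980

Answer: Price = V(0,0) = 2.1490


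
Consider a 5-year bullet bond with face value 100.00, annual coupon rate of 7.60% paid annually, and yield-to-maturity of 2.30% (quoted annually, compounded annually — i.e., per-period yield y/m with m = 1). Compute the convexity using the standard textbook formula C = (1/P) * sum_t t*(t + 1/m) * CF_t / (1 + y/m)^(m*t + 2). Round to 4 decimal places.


Answer: Convexity = 24.2281

Derivation:
Coupon per period c = face * coupon_rate / m = 7.600000
Periods per year m = 1; per-period yield y/m = 0.023000
Number of cashflows N = 5
Cashflows (t years, CF_t, discount factor 1/(1+y/m)^(m*t), PV):
  t = 1.0000: CF_t = 7.600000, DF = 0.977517, PV = 7.429130
  t = 2.0000: CF_t = 7.600000, DF = 0.955540, PV = 7.262102
  t = 3.0000: CF_t = 7.600000, DF = 0.934056, PV = 7.098829
  t = 4.0000: CF_t = 7.600000, DF = 0.913056, PV = 6.939226
  t = 5.0000: CF_t = 107.600000, DF = 0.892528, PV = 96.036009
Price P = sum_t PV_t = 124.765296
Convexity numerator sum_t t*(t + 1/m) * CF_t / (1+y/m)^(m*t + 2):
  t = 1.0000: term = 14.197657
  t = 2.0000: term = 41.635358
  t = 3.0000: term = 81.398550
  t = 4.0000: term = 132.614125
  t = 5.0000: term = 2752.986553
Convexity = (1/P) * sum = 3022.832244 / 124.765296 = 24.228150


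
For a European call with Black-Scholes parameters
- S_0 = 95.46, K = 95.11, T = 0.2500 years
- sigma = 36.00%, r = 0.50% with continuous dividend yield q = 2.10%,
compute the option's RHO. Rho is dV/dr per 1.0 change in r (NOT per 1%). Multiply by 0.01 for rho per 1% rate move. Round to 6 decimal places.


d1 = 0.0881844171; d2 = -0.0918155829
phi(d1) = 0.3973941066; exp(-qT) = 0.9947637572; exp(-rT) = 0.9987507809
N(d2) = 0.4634222815
Rho = K*T*exp(-rT)*N(d2) = 95.1100 * 0.2500 * 0.9987507809 * 0.4634222815 = 11.005258

Answer: Rho = 11.005258


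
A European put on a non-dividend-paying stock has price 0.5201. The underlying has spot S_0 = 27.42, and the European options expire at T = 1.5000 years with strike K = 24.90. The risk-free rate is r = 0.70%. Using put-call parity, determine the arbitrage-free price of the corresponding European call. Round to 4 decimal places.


Put-call parity: C - P = S_0 * exp(-qT) - K * exp(-rT).
S_0 * exp(-qT) = 27.4200 * 1.00000000 = 27.42000000
K * exp(-rT) = 24.9000 * 0.98955493 = 24.63991782
C = P + S*exp(-qT) - K*exp(-rT)
C = 0.5201 + 27.42000000 - 24.63991782 = 3.3002

Answer: Call price = 3.3002


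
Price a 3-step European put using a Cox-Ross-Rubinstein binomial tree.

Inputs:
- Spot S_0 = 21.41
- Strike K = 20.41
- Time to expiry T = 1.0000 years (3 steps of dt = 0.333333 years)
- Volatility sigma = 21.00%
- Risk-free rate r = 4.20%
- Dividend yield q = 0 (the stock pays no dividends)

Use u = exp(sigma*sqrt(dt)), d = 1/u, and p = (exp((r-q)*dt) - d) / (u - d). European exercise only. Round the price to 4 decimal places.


Answer: Price = V(0,0) = 1.0475

Derivation:
dt = T/N = 0.333333
u = exp(sigma*sqrt(dt)) = 1.128900; d = 1/u = 0.885818
p = (exp((r-q)*dt) - d) / (u - d) = 0.527725
Discount per step: exp(-r*dt) = 0.986098
Stock lattice S(k, i) with i counting down-moves:
  k=0: S(0,0) = 21.4100
  k=1: S(1,0) = 24.1697; S(1,1) = 18.9654
  k=2: S(2,0) = 27.2852; S(2,1) = 21.4100; S(2,2) = 16.7999
  k=3: S(3,0) = 30.8023; S(3,1) = 24.1697; S(3,2) = 18.9654; S(3,3) = 14.8816
Terminal payoffs V(N, i) = max(K - S_T, 0):
  V(3,0) = 0.000000; V(3,1) = 0.000000; V(3,2) = 1.444633; V(3,3) = 5.528372
Backward induction: V(k, i) = exp(-r*dt) * [p * V(k+1, i) + (1-p) * V(k+1, i+1)].
  V(2,0) = exp(-r*dt) * [p*0.000000 + (1-p)*0.000000] = 0.000000
  V(2,1) = exp(-r*dt) * [p*0.000000 + (1-p)*1.444633] = 0.672779
  V(2,2) = exp(-r*dt) * [p*1.444633 + (1-p)*5.528372] = 3.326384
  V(1,0) = exp(-r*dt) * [p*0.000000 + (1-p)*0.672779] = 0.313319
  V(1,1) = exp(-r*dt) * [p*0.672779 + (1-p)*3.326384] = 1.899234
  V(0,0) = exp(-r*dt) * [p*0.313319 + (1-p)*1.899234] = 1.047538


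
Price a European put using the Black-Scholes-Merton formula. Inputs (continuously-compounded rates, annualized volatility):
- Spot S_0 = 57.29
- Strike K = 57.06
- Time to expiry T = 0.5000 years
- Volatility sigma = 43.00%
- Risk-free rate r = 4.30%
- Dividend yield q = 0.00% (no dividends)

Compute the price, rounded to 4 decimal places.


Answer: Price = 6.1375

Derivation:
d1 = (ln(S/K) + (r - q + 0.5*sigma^2) * T) / (sigma * sqrt(T)) = 0.23596891
d2 = d1 - sigma * sqrt(T) = -0.06808701
exp(-rT) = 0.97872948; exp(-qT) = 1.00000000
P = K * exp(-rT) * N(-d2) - S_0 * exp(-qT) * N(-d1)
N(-d1) = 0.40672840; N(-d2) = 0.52714181
P = 57.0600 * 0.97872948 * 0.52714181 - 57.2900 * 1.00000000 * 0.40672840 = 6.1375


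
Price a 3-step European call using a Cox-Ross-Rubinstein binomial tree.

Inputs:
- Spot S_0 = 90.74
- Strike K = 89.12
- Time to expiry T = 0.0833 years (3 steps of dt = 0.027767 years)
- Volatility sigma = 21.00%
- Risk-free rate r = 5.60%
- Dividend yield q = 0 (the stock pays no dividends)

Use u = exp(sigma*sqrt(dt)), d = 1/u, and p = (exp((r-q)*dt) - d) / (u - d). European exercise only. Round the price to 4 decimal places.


Answer: Price = V(0,0) = 3.4301

Derivation:
dt = T/N = 0.027767
u = exp(sigma*sqrt(dt)) = 1.035612; d = 1/u = 0.965612
p = (exp((r-q)*dt) - d) / (u - d) = 0.513483
Discount per step: exp(-r*dt) = 0.998446
Stock lattice S(k, i) with i counting down-moves:
  k=0: S(0,0) = 90.7400
  k=1: S(1,0) = 93.9715; S(1,1) = 87.6196
  k=2: S(2,0) = 97.3180; S(2,1) = 90.7400; S(2,2) = 84.6066
  k=3: S(3,0) = 100.7838; S(3,1) = 93.9715; S(3,2) = 87.6196; S(3,3) = 81.6972
Terminal payoffs V(N, i) = max(S_T - K, 0):
  V(3,0) = 11.663764; V(3,1) = 4.851475; V(3,2) = 0.000000; V(3,3) = 0.000000
Backward induction: V(k, i) = exp(-r*dt) * [p * V(k+1, i) + (1-p) * V(k+1, i+1)].
  V(2,0) = exp(-r*dt) * [p*11.663764 + (1-p)*4.851475] = 8.336498
  V(2,1) = exp(-r*dt) * [p*4.851475 + (1-p)*0.000000] = 2.487280
  V(2,2) = exp(-r*dt) * [p*0.000000 + (1-p)*0.000000] = 0.000000
  V(1,0) = exp(-r*dt) * [p*8.336498 + (1-p)*2.487280] = 5.482224
  V(1,1) = exp(-r*dt) * [p*2.487280 + (1-p)*0.000000] = 1.275192
  V(0,0) = exp(-r*dt) * [p*5.482224 + (1-p)*1.275192] = 3.430094


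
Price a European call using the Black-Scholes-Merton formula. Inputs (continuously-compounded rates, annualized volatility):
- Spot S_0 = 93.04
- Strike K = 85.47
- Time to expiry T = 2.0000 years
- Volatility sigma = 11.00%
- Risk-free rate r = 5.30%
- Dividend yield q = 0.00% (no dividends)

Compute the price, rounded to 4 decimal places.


Answer: Price = 16.8630

Derivation:
d1 = (ln(S/K) + (r - q + 0.5*sigma^2) * T) / (sigma * sqrt(T)) = 1.30470246
d2 = d1 - sigma * sqrt(T) = 1.14913897
exp(-rT) = 0.89942465; exp(-qT) = 1.00000000
C = S_0 * exp(-qT) * N(d1) - K * exp(-rT) * N(d2)
N(d1) = 0.90400291; N(d2) = 0.87475066
C = 93.0400 * 1.00000000 * 0.90400291 - 85.4700 * 0.89942465 * 0.87475066 = 16.8630


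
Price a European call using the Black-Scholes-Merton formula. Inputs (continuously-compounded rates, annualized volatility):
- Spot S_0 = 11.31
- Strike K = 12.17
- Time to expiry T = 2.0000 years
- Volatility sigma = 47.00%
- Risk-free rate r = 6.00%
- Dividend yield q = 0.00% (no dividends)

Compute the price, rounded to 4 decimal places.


Answer: Price = 3.1425

Derivation:
d1 = (ln(S/K) + (r - q + 0.5*sigma^2) * T) / (sigma * sqrt(T)) = 0.40261966
d2 = d1 - sigma * sqrt(T) = -0.26206072
exp(-rT) = 0.88692044; exp(-qT) = 1.00000000
C = S_0 * exp(-qT) * N(d1) - K * exp(-rT) * N(d2)
N(d1) = 0.65638598; N(d2) = 0.39663732
C = 11.3100 * 1.00000000 * 0.65638598 - 12.1700 * 0.88692044 * 0.39663732 = 3.1425


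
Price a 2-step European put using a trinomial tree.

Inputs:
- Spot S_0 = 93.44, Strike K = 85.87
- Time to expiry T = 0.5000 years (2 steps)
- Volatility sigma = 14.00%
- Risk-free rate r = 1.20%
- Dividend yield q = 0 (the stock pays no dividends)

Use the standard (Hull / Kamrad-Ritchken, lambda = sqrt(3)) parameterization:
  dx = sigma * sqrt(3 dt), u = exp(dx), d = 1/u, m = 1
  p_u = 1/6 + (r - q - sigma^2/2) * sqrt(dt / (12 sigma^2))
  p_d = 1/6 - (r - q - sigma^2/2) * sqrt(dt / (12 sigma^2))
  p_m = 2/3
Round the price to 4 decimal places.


dt = T/N = 0.250000; dx = sigma*sqrt(3*dt) = 0.121244
u = exp(dx) = 1.128900; d = 1/u = 0.885818
p_u = 0.168935, p_m = 0.666667, p_d = 0.164399
Discount per step: exp(-r*dt) = 0.997004
Stock lattice S(k, j) with j the centered position index:
  k=0: S(0,+0) = 93.4400
  k=1: S(1,-1) = 82.7709; S(1,+0) = 93.4400; S(1,+1) = 105.4844
  k=2: S(2,-2) = 73.3199; S(2,-1) = 82.7709; S(2,+0) = 93.4400; S(2,+1) = 105.4844; S(2,+2) = 119.0813
Terminal payoffs V(N, j) = max(K - S_T, 0):
  V(2,-2) = 12.550075; V(2,-1) = 3.099149; V(2,+0) = 0.000000; V(2,+1) = 0.000000; V(2,+2) = 0.000000
Backward induction: V(k, j) = exp(-r*dt) * [p_u * V(k+1, j+1) + p_m * V(k+1, j) + p_d * V(k+1, j-1)]
  V(1,-1) = exp(-r*dt) * [p_u*0.000000 + p_m*3.099149 + p_d*12.550075] = 4.116943
  V(1,+0) = exp(-r*dt) * [p_u*0.000000 + p_m*0.000000 + p_d*3.099149] = 0.507969
  V(1,+1) = exp(-r*dt) * [p_u*0.000000 + p_m*0.000000 + p_d*0.000000] = 0.000000
  V(0,+0) = exp(-r*dt) * [p_u*0.000000 + p_m*0.507969 + p_d*4.116943] = 1.012424

Answer: Price = V(0,0) = 1.0124


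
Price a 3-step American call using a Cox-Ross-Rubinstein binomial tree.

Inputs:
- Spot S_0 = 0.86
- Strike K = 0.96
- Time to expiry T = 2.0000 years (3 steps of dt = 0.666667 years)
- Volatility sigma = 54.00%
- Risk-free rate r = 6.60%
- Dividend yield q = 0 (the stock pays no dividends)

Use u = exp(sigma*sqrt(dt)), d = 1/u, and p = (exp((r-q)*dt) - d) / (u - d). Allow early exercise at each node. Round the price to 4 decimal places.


dt = T/N = 0.666667
u = exp(sigma*sqrt(dt)) = 1.554118; d = 1/u = 0.643452
p = (exp((r-q)*dt) - d) / (u - d) = 0.440920
Discount per step: exp(-r*dt) = 0.956954
Stock lattice S(k, i) with i counting down-moves:
  k=0: S(0,0) = 0.8600
  k=1: S(1,0) = 1.3365; S(1,1) = 0.5534
  k=2: S(2,0) = 2.0771; S(2,1) = 0.8600; S(2,2) = 0.3561
  k=3: S(3,0) = 3.2281; S(3,1) = 1.3365; S(3,2) = 0.5534; S(3,3) = 0.2291
Terminal payoffs V(N, i) = max(S_T - K, 0):
  V(3,0) = 2.268125; V(3,1) = 0.376541; V(3,2) = 0.000000; V(3,3) = 0.000000
Backward induction: V(k, i) = exp(-r*dt) * [p * V(k+1, i) + (1-p) * V(k+1, i+1)]; then take max(V_cont, immediate exercise) for American.
  V(2,0) = exp(-r*dt) * [p*2.268125 + (1-p)*0.376541] = 1.158467; exercise = 1.117143; V(2,0) = max -> 1.158467
  V(2,1) = exp(-r*dt) * [p*0.376541 + (1-p)*0.000000] = 0.158878; exercise = 0.000000; V(2,1) = max -> 0.158878
  V(2,2) = exp(-r*dt) * [p*0.000000 + (1-p)*0.000000] = 0.000000; exercise = 0.000000; V(2,2) = max -> 0.000000
  V(1,0) = exp(-r*dt) * [p*1.158467 + (1-p)*0.158878] = 0.573805; exercise = 0.376541; V(1,0) = max -> 0.573805
  V(1,1) = exp(-r*dt) * [p*0.158878 + (1-p)*0.000000] = 0.067037; exercise = 0.000000; V(1,1) = max -> 0.067037
  V(0,0) = exp(-r*dt) * [p*0.573805 + (1-p)*0.067037] = 0.277977; exercise = 0.000000; V(0,0) = max -> 0.277977

Answer: Price = V(0,0) = 0.2780


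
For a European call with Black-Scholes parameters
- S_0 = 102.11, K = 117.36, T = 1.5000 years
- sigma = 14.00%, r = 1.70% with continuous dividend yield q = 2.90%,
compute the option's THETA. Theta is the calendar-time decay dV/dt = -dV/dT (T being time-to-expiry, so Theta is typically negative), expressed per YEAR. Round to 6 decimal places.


d1 = -0.8310504591; d2 = -1.0025147411
phi(d1) = 0.2824479577; exp(-qT) = 0.9574325541; exp(-rT) = 0.9748223790
Theta = -S*exp(-qT)*phi(d1)*sigma/(2*sqrt(T)) - r*K*exp(-rT)*N(d2) + q*S*exp(-qT)*N(d1)
N(d1) = 0.2029725623; N(d2) = 0.1580475253; sqrt(T) = 1.2247448714
Term 1 = -102.1100 * 0.9574325541 * 0.2824479577 * 0.1400 / (2 * 1.2247448714) = -1.5782191746
Term 2 = -0.0170 * 117.3600 * 0.9748223790 * 0.1580475253 = -0.3073846761
Term 3 = 0.0290 * 102.1100 * 0.9574325541 * 0.2029725623 = 0.5754555704
Theta = -1.5782191746 + (-0.3073846761) + (0.5754555704) = -1.310148

Answer: Theta = -1.310148


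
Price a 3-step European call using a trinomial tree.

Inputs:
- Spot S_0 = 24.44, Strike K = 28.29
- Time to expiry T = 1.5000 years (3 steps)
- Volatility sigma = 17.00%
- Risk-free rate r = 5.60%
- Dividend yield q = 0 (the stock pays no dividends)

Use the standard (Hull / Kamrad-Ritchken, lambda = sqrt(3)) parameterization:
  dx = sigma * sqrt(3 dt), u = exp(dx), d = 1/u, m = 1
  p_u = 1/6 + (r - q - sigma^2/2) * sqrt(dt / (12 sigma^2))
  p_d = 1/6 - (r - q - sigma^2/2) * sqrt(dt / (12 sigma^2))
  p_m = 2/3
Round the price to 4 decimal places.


dt = T/N = 0.500000; dx = sigma*sqrt(3*dt) = 0.208207
u = exp(dx) = 1.231468; d = 1/u = 0.812039
p_u = 0.216557, p_m = 0.666667, p_d = 0.116776
Discount per step: exp(-r*dt) = 0.972388
Stock lattice S(k, j) with j the centered position index:
  k=0: S(0,+0) = 24.4400
  k=1: S(1,-1) = 19.8462; S(1,+0) = 24.4400; S(1,+1) = 30.0971
  k=2: S(2,-2) = 16.1159; S(2,-1) = 19.8462; S(2,+0) = 24.4400; S(2,+1) = 30.0971; S(2,+2) = 37.0636
  k=3: S(3,-3) = 13.0868; S(3,-2) = 16.1159; S(3,-1) = 19.8462; S(3,+0) = 24.4400; S(3,+1) = 30.0971; S(3,+2) = 37.0636; S(3,+3) = 45.6426
Terminal payoffs V(N, j) = max(S_T - K, 0):
  V(3,-3) = 0.000000; V(3,-2) = 0.000000; V(3,-1) = 0.000000; V(3,+0) = 0.000000; V(3,+1) = 1.807068; V(3,+2) = 8.773564; V(3,+3) = 17.352578
Backward induction: V(k, j) = exp(-r*dt) * [p_u * V(k+1, j+1) + p_m * V(k+1, j) + p_d * V(k+1, j-1)]
  V(2,-2) = exp(-r*dt) * [p_u*0.000000 + p_m*0.000000 + p_d*0.000000] = 0.000000
  V(2,-1) = exp(-r*dt) * [p_u*0.000000 + p_m*0.000000 + p_d*0.000000] = 0.000000
  V(2,+0) = exp(-r*dt) * [p_u*1.807068 + p_m*0.000000 + p_d*0.000000] = 0.380528
  V(2,+1) = exp(-r*dt) * [p_u*8.773564 + p_m*1.807068 + p_d*0.000000] = 3.018963
  V(2,+2) = exp(-r*dt) * [p_u*17.352578 + p_m*8.773564 + p_d*1.807068] = 9.546800
  V(1,-1) = exp(-r*dt) * [p_u*0.380528 + p_m*0.000000 + p_d*0.000000] = 0.080131
  V(1,+0) = exp(-r*dt) * [p_u*3.018963 + p_m*0.380528 + p_d*0.000000] = 0.882406
  V(1,+1) = exp(-r*dt) * [p_u*9.546800 + p_m*3.018963 + p_d*0.380528] = 4.010621
  V(0,+0) = exp(-r*dt) * [p_u*4.010621 + p_m*0.882406 + p_d*0.080131] = 1.425673

Answer: Price = V(0,0) = 1.4257


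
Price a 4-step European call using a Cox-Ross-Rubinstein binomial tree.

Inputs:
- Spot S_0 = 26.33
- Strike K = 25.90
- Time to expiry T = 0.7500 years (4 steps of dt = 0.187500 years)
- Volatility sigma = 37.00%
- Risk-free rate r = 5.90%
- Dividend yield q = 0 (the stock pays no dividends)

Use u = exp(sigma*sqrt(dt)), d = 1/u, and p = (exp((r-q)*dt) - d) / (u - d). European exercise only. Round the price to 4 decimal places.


dt = T/N = 0.187500
u = exp(sigma*sqrt(dt)) = 1.173763; d = 1/u = 0.851961
p = (exp((r-q)*dt) - d) / (u - d) = 0.494599
Discount per step: exp(-r*dt) = 0.988998
Stock lattice S(k, i) with i counting down-moves:
  k=0: S(0,0) = 26.3300
  k=1: S(1,0) = 30.9052; S(1,1) = 22.4321
  k=2: S(2,0) = 36.2753; S(2,1) = 26.3300; S(2,2) = 19.1113
  k=3: S(3,0) = 42.5787; S(3,1) = 30.9052; S(3,2) = 22.4321; S(3,3) = 16.2821
  k=4: S(4,0) = 49.9772; S(4,1) = 36.2753; S(4,2) = 26.3300; S(4,3) = 19.1113; S(4,4) = 13.8717
Terminal payoffs V(N, i) = max(S_T - K, 0):
  V(4,0) = 24.077244; V(4,1) = 10.375347; V(4,2) = 0.430000; V(4,3) = 0.000000; V(4,4) = 0.000000
Backward induction: V(k, i) = exp(-r*dt) * [p * V(k+1, i) + (1-p) * V(k+1, i+1)].
  V(3,0) = exp(-r*dt) * [p*24.077244 + (1-p)*10.375347] = 16.963595
  V(3,1) = exp(-r*dt) * [p*10.375347 + (1-p)*0.430000] = 5.290116
  V(3,2) = exp(-r*dt) * [p*0.430000 + (1-p)*0.000000] = 0.210338
  V(3,3) = exp(-r*dt) * [p*0.000000 + (1-p)*0.000000] = 0.000000
  V(2,0) = exp(-r*dt) * [p*16.963595 + (1-p)*5.290116] = 10.942092
  V(2,1) = exp(-r*dt) * [p*5.290116 + (1-p)*0.210338] = 2.692838
  V(2,2) = exp(-r*dt) * [p*0.210338 + (1-p)*0.000000] = 0.102888
  V(1,0) = exp(-r*dt) * [p*10.942092 + (1-p)*2.692838] = 6.698401
  V(1,1) = exp(-r*dt) * [p*2.692838 + (1-p)*0.102888] = 1.368651
  V(0,0) = exp(-r*dt) * [p*6.698401 + (1-p)*1.368651] = 3.960684

Answer: Price = V(0,0) = 3.9607


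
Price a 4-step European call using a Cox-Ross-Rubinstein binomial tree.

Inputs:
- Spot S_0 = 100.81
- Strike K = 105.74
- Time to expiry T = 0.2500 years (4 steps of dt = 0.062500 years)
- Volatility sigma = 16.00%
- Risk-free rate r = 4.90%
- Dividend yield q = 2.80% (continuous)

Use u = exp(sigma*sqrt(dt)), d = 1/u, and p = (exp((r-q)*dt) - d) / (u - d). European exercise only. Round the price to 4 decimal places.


Answer: Price = V(0,0) = 1.6941

Derivation:
dt = T/N = 0.062500
u = exp(sigma*sqrt(dt)) = 1.040811; d = 1/u = 0.960789
p = (exp((r-q)*dt) - d) / (u - d) = 0.506414
Discount per step: exp(-r*dt) = 0.996942
Stock lattice S(k, i) with i counting down-moves:
  k=0: S(0,0) = 100.8100
  k=1: S(1,0) = 104.9241; S(1,1) = 96.8572
  k=2: S(2,0) = 109.2062; S(2,1) = 100.8100; S(2,2) = 93.0594
  k=3: S(3,0) = 113.6630; S(3,1) = 104.9241; S(3,2) = 96.8572; S(3,3) = 89.4104
  k=4: S(4,0) = 118.3016; S(4,1) = 109.2062; S(4,2) = 100.8100; S(4,3) = 93.0594; S(4,4) = 85.9046
Terminal payoffs V(N, i) = max(S_T - K, 0):
  V(4,0) = 12.561631; V(4,1) = 3.466169; V(4,2) = 0.000000; V(4,3) = 0.000000; V(4,4) = 0.000000
Backward induction: V(k, i) = exp(-r*dt) * [p * V(k+1, i) + (1-p) * V(k+1, i+1)].
  V(3,0) = exp(-r*dt) * [p*12.561631 + (1-p)*3.466169] = 8.047555
  V(3,1) = exp(-r*dt) * [p*3.466169 + (1-p)*0.000000] = 1.749949
  V(3,2) = exp(-r*dt) * [p*0.000000 + (1-p)*0.000000] = 0.000000
  V(3,3) = exp(-r*dt) * [p*0.000000 + (1-p)*0.000000] = 0.000000
  V(2,0) = exp(-r*dt) * [p*8.047555 + (1-p)*1.749949] = 4.924042
  V(2,1) = exp(-r*dt) * [p*1.749949 + (1-p)*0.000000] = 0.883489
  V(2,2) = exp(-r*dt) * [p*0.000000 + (1-p)*0.000000] = 0.000000
  V(1,0) = exp(-r*dt) * [p*4.924042 + (1-p)*0.883489] = 2.920723
  V(1,1) = exp(-r*dt) * [p*0.883489 + (1-p)*0.000000] = 0.446043
  V(0,0) = exp(-r*dt) * [p*2.920723 + (1-p)*0.446043] = 1.694059


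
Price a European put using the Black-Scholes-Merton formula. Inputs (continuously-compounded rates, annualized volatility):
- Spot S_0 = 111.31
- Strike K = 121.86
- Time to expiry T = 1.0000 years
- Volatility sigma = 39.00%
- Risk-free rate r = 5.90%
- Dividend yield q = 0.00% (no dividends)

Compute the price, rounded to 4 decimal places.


d1 = (ln(S/K) + (r - q + 0.5*sigma^2) * T) / (sigma * sqrt(T)) = 0.11409297
d2 = d1 - sigma * sqrt(T) = -0.27590703
exp(-rT) = 0.94270677; exp(-qT) = 1.00000000
P = K * exp(-rT) * N(-d2) - S_0 * exp(-qT) * N(-d1)
N(-d1) = 0.45458205; N(-d2) = 0.60869026
P = 121.8600 * 0.94270677 * 0.60869026 - 111.3100 * 1.00000000 * 0.45458205 = 19.3257

Answer: Price = 19.3257


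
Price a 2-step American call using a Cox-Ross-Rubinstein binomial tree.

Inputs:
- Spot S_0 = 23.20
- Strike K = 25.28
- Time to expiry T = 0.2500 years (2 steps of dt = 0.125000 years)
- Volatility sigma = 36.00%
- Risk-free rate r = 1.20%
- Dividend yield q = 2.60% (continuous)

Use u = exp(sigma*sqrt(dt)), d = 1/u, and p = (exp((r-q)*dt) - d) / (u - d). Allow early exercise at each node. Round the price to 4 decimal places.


Answer: Price = V(0,0) = 0.9859

Derivation:
dt = T/N = 0.125000
u = exp(sigma*sqrt(dt)) = 1.135734; d = 1/u = 0.880488
p = (exp((r-q)*dt) - d) / (u - d) = 0.461373
Discount per step: exp(-r*dt) = 0.998501
Stock lattice S(k, i) with i counting down-moves:
  k=0: S(0,0) = 23.2000
  k=1: S(1,0) = 26.3490; S(1,1) = 20.4273
  k=2: S(2,0) = 29.9255; S(2,1) = 23.2000; S(2,2) = 17.9860
Terminal payoffs V(N, i) = max(S_T - K, 0):
  V(2,0) = 4.645493; V(2,1) = 0.000000; V(2,2) = 0.000000
Backward induction: V(k, i) = exp(-r*dt) * [p * V(k+1, i) + (1-p) * V(k+1, i+1)]; then take max(V_cont, immediate exercise) for American.
  V(1,0) = exp(-r*dt) * [p*4.645493 + (1-p)*0.000000] = 2.140092; exercise = 1.069031; V(1,0) = max -> 2.140092
  V(1,1) = exp(-r*dt) * [p*0.000000 + (1-p)*0.000000] = 0.000000; exercise = 0.000000; V(1,1) = max -> 0.000000
  V(0,0) = exp(-r*dt) * [p*2.140092 + (1-p)*0.000000] = 0.985901; exercise = 0.000000; V(0,0) = max -> 0.985901


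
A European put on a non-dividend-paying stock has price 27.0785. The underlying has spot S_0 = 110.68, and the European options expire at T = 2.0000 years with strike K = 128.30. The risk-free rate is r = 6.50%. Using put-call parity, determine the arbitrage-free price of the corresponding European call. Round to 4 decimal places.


Answer: Call price = 25.0989

Derivation:
Put-call parity: C - P = S_0 * exp(-qT) - K * exp(-rT).
S_0 * exp(-qT) = 110.6800 * 1.00000000 = 110.68000000
K * exp(-rT) = 128.3000 * 0.87809543 = 112.65964379
C = P + S*exp(-qT) - K*exp(-rT)
C = 27.0785 + 110.68000000 - 112.65964379 = 25.0989


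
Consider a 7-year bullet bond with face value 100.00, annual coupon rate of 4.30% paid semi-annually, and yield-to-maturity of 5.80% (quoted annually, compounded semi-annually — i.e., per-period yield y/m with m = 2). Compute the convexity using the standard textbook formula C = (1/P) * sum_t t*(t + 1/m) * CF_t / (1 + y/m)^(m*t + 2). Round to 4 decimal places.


Answer: Convexity = 40.9145

Derivation:
Coupon per period c = face * coupon_rate / m = 2.150000
Periods per year m = 2; per-period yield y/m = 0.029000
Number of cashflows N = 14
Cashflows (t years, CF_t, discount factor 1/(1+y/m)^(m*t), PV):
  t = 0.5000: CF_t = 2.150000, DF = 0.971817, PV = 2.089407
  t = 1.0000: CF_t = 2.150000, DF = 0.944429, PV = 2.030522
  t = 1.5000: CF_t = 2.150000, DF = 0.917812, PV = 1.973296
  t = 2.0000: CF_t = 2.150000, DF = 0.891946, PV = 1.917684
  t = 2.5000: CF_t = 2.150000, DF = 0.866808, PV = 1.863638
  t = 3.0000: CF_t = 2.150000, DF = 0.842379, PV = 1.811116
  t = 3.5000: CF_t = 2.150000, DF = 0.818639, PV = 1.760074
  t = 4.0000: CF_t = 2.150000, DF = 0.795567, PV = 1.710470
  t = 4.5000: CF_t = 2.150000, DF = 0.773146, PV = 1.662264
  t = 5.0000: CF_t = 2.150000, DF = 0.751357, PV = 1.615417
  t = 5.5000: CF_t = 2.150000, DF = 0.730182, PV = 1.569890
  t = 6.0000: CF_t = 2.150000, DF = 0.709603, PV = 1.525647
  t = 6.5000: CF_t = 2.150000, DF = 0.689605, PV = 1.482650
  t = 7.0000: CF_t = 102.150000, DF = 0.670170, PV = 68.457829
Price P = sum_t PV_t = 91.469905
Convexity numerator sum_t t*(t + 1/m) * CF_t / (1+y/m)^(m*t + 2):
  t = 0.5000: term = 0.986648
  t = 1.0000: term = 2.876525
  t = 1.5000: term = 5.590914
  t = 2.0000: term = 9.055579
  t = 2.5000: term = 13.200552
  t = 3.0000: term = 17.959935
  t = 3.5000: term = 23.271701
  t = 4.0000: term = 29.077510
  t = 4.5000: term = 35.322534
  t = 5.0000: term = 41.955283
  t = 5.5000: term = 48.927444
  t = 6.0000: term = 56.193725
  t = 6.5000: term = 63.711706
  t = 7.0000: term = 3394.311364
Convexity = (1/P) * sum = 3742.441422 / 91.469905 = 40.914456


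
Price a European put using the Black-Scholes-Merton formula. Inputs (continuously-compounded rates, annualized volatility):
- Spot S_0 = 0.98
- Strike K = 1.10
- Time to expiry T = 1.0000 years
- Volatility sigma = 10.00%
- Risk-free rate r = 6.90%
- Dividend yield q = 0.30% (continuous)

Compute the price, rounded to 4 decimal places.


Answer: Price = 0.0695

Derivation:
d1 = (ln(S/K) + (r - q + 0.5*sigma^2) * T) / (sigma * sqrt(T)) = -0.44512887
d2 = d1 - sigma * sqrt(T) = -0.54512887
exp(-rT) = 0.93332668; exp(-qT) = 0.99700450
P = K * exp(-rT) * N(-d2) - S_0 * exp(-qT) * N(-d1)
N(-d1) = 0.67188669; N(-d2) = 0.70716756
P = 1.1000 * 0.93332668 * 0.70716756 - 0.9800 * 0.99700450 * 0.67188669 = 0.0695


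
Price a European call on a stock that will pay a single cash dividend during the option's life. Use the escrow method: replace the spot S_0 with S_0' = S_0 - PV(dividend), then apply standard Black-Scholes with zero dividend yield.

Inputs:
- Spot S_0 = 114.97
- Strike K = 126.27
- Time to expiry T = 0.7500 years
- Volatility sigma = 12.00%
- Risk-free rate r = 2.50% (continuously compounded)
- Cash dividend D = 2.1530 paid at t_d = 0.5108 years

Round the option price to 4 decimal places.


PV(D) = D * exp(-r * t_d) = 2.1530 * 0.98731119 = 2.12568099
S_0' = S_0 - PV(D) = 114.9700 - 2.12568099 = 112.84431901
d1 = (ln(S_0'/K) + (r + sigma^2/2)*T) / (sigma*sqrt(T)) = -0.84931410
d2 = d1 - sigma*sqrt(T) = -0.95323715
exp(-rT) = 0.98142469
N(d1) = 0.19785327; N(d2) = 0.17023496
C = S_0' * N(d1) - K * exp(-rT) * N(d2) = 112.84431901 * 0.19785327 - 126.2700 * 0.98142469 * 0.17023496 = 1.2303

Answer: Price = 1.2303


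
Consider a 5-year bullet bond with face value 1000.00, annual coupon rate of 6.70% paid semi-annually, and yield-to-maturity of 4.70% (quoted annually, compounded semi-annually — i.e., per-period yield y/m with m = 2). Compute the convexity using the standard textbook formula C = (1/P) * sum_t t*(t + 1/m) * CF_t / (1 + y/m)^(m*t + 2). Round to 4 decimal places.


Coupon per period c = face * coupon_rate / m = 33.500000
Periods per year m = 2; per-period yield y/m = 0.023500
Number of cashflows N = 10
Cashflows (t years, CF_t, discount factor 1/(1+y/m)^(m*t), PV):
  t = 0.5000: CF_t = 33.500000, DF = 0.977040, PV = 32.730826
  t = 1.0000: CF_t = 33.500000, DF = 0.954606, PV = 31.979312
  t = 1.5000: CF_t = 33.500000, DF = 0.932688, PV = 31.245053
  t = 2.0000: CF_t = 33.500000, DF = 0.911273, PV = 30.527653
  t = 2.5000: CF_t = 33.500000, DF = 0.890350, PV = 29.826725
  t = 3.0000: CF_t = 33.500000, DF = 0.869907, PV = 29.141891
  t = 3.5000: CF_t = 33.500000, DF = 0.849934, PV = 28.472780
  t = 4.0000: CF_t = 33.500000, DF = 0.830419, PV = 27.819033
  t = 4.5000: CF_t = 33.500000, DF = 0.811352, PV = 27.180296
  t = 5.0000: CF_t = 1033.500000, DF = 0.792723, PV = 819.279355
Price P = sum_t PV_t = 1088.202924
Convexity numerator sum_t t*(t + 1/m) * CF_t / (1+y/m)^(m*t + 2):
  t = 0.5000: term = 15.622527
  t = 1.0000: term = 45.791480
  t = 1.5000: term = 89.480175
  t = 2.0000: term = 145.709454
  t = 2.5000: term = 213.545853
  t = 3.0000: term = 292.099847
  t = 3.5000: term = 380.524146
  t = 4.0000: term = 478.012047
  t = 4.5000: term = 583.795856
  t = 5.0000: term = 21507.454401
Convexity = (1/P) * sum = 23752.035786 / 1088.202924 = 21.826844

Answer: Convexity = 21.8268
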